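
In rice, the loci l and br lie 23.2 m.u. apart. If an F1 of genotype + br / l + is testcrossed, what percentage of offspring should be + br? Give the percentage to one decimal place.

38.4%

A map distance of 23.2 m.u. corresponds to a recombination frequency of 0.232.
The F1 is + br / l +, so + br is a parental gamete class with expected frequency (1 − r)/2 = 0.768/2 = 0.3840.
That is 0.3840 = 38.4% of the progeny.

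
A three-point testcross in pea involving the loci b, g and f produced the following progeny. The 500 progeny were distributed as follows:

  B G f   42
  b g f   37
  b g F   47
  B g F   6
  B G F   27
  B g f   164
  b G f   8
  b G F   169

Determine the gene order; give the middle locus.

f

The two most frequent reciprocal classes, b G F and B g f, are the parental types, so the F1 was b G F / B g f.
The two rarest classes, b G f and B g F, are the double crossovers. Comparing them with the parentals, only the f allele has switched, so f is the middle locus and the order is g – f – b.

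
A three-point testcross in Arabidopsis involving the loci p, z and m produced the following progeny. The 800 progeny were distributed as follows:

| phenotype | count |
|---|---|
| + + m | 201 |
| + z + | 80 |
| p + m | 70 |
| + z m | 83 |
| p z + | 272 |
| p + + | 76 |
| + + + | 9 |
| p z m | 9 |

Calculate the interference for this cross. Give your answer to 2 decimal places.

0.52

The two most frequent reciprocal classes, + + m and p z +, are the parental types, so the F1 was + + m / p z +.
The two rarest classes, + + + and p z m, are the double crossovers. Comparing them with the parentals, only the m allele has switched, so m is the middle locus and the order is p – m – z.
p–m: (150 + 18)/800 = 0.2100; m–z: (159 + 18)/800 = 0.2213.
Expected DCO frequency = 0.2100 × 0.2213 ≈ 0.04647; observed = 18/800 ≈ 0.02250.
Coefficient of coincidence = 0.02250/0.04647 ≈ 0.48; interference = 1 − 0.48 = 0.52.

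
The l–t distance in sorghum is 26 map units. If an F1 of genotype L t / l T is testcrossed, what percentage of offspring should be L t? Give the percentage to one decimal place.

37.0%

A map distance of 26 map units corresponds to a recombination frequency of 0.260.
The F1 is L t / l T, so L t is a parental gamete class with expected frequency (1 − r)/2 = 0.740/2 = 0.3700.
That is 0.3700 = 37.0% of the progeny.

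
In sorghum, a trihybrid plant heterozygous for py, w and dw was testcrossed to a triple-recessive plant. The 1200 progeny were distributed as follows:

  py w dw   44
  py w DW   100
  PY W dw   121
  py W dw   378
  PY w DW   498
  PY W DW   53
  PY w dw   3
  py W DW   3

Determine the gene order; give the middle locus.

dw

The two most frequent reciprocal classes, py W dw and PY w DW, are the parental types, so the F1 was py W dw / PY w DW.
The two rarest classes, py W DW and PY w dw, are the double crossovers. Comparing them with the parentals, only the dw allele has switched, so dw is the middle locus and the order is py – dw – w.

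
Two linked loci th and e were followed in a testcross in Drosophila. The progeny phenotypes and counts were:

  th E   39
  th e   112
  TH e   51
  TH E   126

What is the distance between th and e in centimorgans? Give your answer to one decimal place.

27.4 centimorgans

The two most frequent classes, TH E (126) and th e (112), are the parental types, so the F1 was TH E / th e.
The recombinant classes are TH e and th E: 51 + 39 = 90.
Recombination frequency = 90/328 = 0.2744 ≈ 27.4%, i.e. 27.4 centimorgans.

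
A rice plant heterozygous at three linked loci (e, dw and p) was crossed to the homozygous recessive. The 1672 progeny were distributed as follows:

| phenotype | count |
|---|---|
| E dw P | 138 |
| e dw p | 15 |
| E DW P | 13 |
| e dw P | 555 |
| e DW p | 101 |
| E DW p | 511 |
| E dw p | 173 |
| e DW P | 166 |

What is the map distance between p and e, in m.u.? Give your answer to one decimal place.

The two most frequent reciprocal classes, E DW p and e dw P, are the parental types, so the F1 was E DW p / e dw P.
The two rarest classes, E DW P and e dw p, are the double crossovers. Comparing them with the parentals, only the p allele has switched, so p is the middle locus and the order is dw – p – e.
Crossovers in the p–e interval produce the single-crossover classes e DW p and E dw P (101 + 138 = 239) plus the double crossovers (28).
RF(p–e) = (239 + 28) / 1672 = 267/1672 = 0.1597 → 16.0 m.u.

16.0 m.u.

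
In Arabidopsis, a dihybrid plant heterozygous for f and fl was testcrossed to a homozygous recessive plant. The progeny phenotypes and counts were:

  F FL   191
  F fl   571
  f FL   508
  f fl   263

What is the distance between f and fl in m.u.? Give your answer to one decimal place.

29.6 m.u.

The two most frequent classes, F fl (571) and f FL (508), are the parental types, so the F1 was F fl / f FL.
The recombinant classes are F FL and f fl: 191 + 263 = 454.
Recombination frequency = 454/1533 = 0.2962 ≈ 29.6%, i.e. 29.6 m.u.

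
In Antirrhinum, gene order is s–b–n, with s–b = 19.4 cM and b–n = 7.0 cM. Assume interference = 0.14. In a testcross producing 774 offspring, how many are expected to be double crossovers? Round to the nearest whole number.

9

Map distances give recombination frequencies of 0.194 and 0.070 for the two intervals.
With interference 0.14 (so coincidence = 0.86), expected double-crossover frequency = 0.194 × 0.070 × 0.86 = 0.01168.
Expected number = 0.01168 × 774 = 9.04 ≈ 9.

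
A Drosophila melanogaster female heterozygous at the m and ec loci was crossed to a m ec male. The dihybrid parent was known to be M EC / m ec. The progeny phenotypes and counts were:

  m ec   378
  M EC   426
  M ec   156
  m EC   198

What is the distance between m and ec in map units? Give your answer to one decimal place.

The recombinant classes are M ec and m EC: 156 + 198 = 354.
Recombination frequency = 354/1158 = 0.3057 ≈ 30.6%, i.e. 30.6 map units.

30.6 map units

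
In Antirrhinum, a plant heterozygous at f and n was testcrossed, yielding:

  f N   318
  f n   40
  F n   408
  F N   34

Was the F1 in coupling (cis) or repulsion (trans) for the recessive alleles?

trans

The two most frequent classes are F n (408) and f N (318); these are the parental (non-recombinant) types.
So the F1 carried F n on one chromosome and f N on the other — the recessive alleles are on opposite chromosomes (trans / repulsion).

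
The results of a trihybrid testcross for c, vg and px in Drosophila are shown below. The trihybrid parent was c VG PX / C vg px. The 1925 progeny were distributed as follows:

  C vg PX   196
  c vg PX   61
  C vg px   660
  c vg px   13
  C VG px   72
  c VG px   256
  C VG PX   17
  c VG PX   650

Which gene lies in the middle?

c

The two rarest classes, C VG PX and c vg px, are the double crossovers. Comparing them with the parentals, only the c allele has switched, so c is the middle locus and the order is px – c – vg.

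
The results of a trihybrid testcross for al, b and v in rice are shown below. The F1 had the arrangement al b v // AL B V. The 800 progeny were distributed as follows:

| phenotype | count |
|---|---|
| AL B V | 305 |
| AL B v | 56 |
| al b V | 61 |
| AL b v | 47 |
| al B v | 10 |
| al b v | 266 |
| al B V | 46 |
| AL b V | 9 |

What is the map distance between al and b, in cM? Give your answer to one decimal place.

14.0 cM

The two rarest classes, al B v and AL b V, are the double crossovers. Comparing them with the parentals, only the b allele has switched, so b is the middle locus and the order is v – b – al.
Crossovers in the b–al interval produce the single-crossover classes AL b v and al B V (47 + 46 = 93) plus the double crossovers (19).
RF(b–al) = (93 + 19) / 800 = 112/800 = 0.1400 → 14.0 cM.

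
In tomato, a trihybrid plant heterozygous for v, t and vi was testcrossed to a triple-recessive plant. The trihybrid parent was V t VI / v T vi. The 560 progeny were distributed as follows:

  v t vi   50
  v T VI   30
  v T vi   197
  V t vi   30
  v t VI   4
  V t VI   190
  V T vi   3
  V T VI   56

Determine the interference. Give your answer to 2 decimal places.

0.48

The two rarest classes, v t VI and V T vi, are the double crossovers. Comparing them with the parentals, only the v allele has switched, so v is the middle locus and the order is vi – v – t.
vi–v: (60 + 7)/560 = 0.1196; v–t: (106 + 7)/560 = 0.2018.
Expected DCO frequency = 0.1196 × 0.2018 ≈ 0.02414; observed = 7/560 ≈ 0.01250.
Coefficient of coincidence = 0.01250/0.02414 ≈ 0.52; interference = 1 − 0.52 = 0.48.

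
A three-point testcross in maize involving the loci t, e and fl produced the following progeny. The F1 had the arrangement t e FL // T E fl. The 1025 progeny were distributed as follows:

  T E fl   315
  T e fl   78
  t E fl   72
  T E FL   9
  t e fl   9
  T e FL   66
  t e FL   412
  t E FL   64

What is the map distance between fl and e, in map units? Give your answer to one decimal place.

The two rarest classes, t e fl and T E FL, are the double crossovers. Comparing them with the parentals, only the fl allele has switched, so fl is the middle locus and the order is t – fl – e.
Crossovers in the fl–e interval produce the single-crossover classes t E FL and T e fl (64 + 78 = 142) plus the double crossovers (18).
RF(fl–e) = (142 + 18) / 1025 = 160/1025 = 0.1561 → 15.6 map units.

15.6 map units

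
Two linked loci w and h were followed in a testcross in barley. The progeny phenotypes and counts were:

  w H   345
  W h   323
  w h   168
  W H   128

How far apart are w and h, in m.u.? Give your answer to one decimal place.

The two most frequent classes, W h (323) and w H (345), are the parental types, so the F1 was W h / w H.
The recombinant classes are W H and w h: 128 + 168 = 296.
Recombination frequency = 296/964 = 0.3071 ≈ 30.7%, i.e. 30.7 m.u.

30.7 m.u.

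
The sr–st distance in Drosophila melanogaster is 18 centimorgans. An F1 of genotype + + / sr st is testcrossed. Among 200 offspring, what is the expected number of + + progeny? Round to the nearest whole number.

A map distance of 18 centimorgans corresponds to a recombination frequency of 0.180.
The F1 is + + / sr st, so + + is a parental gamete class with expected frequency (1 − r)/2 = 0.820/2 = 0.4100.
Expected number = 0.4100 × 200 = 82.00 ≈ 82.

82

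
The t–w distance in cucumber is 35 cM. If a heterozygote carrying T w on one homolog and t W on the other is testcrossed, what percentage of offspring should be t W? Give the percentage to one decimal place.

A map distance of 35 cM corresponds to a recombination frequency of 0.350.
The F1 is T w / t W, so t W is a parental gamete class with expected frequency (1 − r)/2 = 0.650/2 = 0.3250.
That is 0.3250 = 32.5% of the progeny.

32.5%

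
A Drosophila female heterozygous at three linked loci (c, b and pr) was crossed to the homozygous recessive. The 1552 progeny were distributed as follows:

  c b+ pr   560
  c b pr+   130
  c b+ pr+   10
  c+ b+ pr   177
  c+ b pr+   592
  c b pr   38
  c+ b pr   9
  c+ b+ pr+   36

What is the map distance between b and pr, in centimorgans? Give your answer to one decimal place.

6.0 centimorgans

The two most frequent reciprocal classes, c b+ pr and c+ b pr+, are the parental types, so the F1 was c b+ pr / c+ b pr+.
The two rarest classes, c b+ pr+ and c+ b pr, are the double crossovers. Comparing them with the parentals, only the pr allele has switched, so pr is the middle locus and the order is c – pr – b.
Crossovers in the pr–b interval produce the single-crossover classes c b pr and c+ b+ pr+ (38 + 36 = 74) plus the double crossovers (19).
RF(pr–b) = (74 + 19) / 1552 = 93/1552 = 0.0599 → 6.0 centimorgans.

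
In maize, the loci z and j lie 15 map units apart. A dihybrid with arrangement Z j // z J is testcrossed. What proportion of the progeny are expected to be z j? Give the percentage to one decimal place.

A map distance of 15 map units corresponds to a recombination frequency of 0.150.
The F1 is Z j / z J, so z j is a recombinant gamete class with expected frequency r/2 = 0.150/2 = 0.0750.
That is 0.0750 = 7.5% of the progeny.

7.5%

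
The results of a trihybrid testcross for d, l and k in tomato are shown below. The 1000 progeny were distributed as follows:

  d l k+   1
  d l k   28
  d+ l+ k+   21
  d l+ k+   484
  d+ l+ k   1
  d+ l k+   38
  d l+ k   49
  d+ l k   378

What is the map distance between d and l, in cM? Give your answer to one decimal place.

The two most frequent reciprocal classes, d+ l k and d l+ k+, are the parental types, so the F1 was d+ l k / d l+ k+.
The two rarest classes, d+ l+ k and d l k+, are the double crossovers. Comparing them with the parentals, only the l allele has switched, so l is the middle locus and the order is k – l – d.
Crossovers in the l–d interval produce the single-crossover classes d l k and d+ l+ k+ (28 + 21 = 49) plus the double crossovers (2).
RF(l–d) = (49 + 2) / 1000 = 51/1000 = 0.0510 → 5.1 cM.

5.1 cM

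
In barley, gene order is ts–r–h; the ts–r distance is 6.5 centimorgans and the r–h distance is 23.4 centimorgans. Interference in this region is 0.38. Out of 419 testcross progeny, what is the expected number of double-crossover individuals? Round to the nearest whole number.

4

Map distances give recombination frequencies of 0.065 and 0.234 for the two intervals.
With interference 0.38 (so coincidence = 0.62), expected double-crossover frequency = 0.065 × 0.234 × 0.62 = 0.00943.
Expected number = 0.00943 × 419 = 3.95 ≈ 4.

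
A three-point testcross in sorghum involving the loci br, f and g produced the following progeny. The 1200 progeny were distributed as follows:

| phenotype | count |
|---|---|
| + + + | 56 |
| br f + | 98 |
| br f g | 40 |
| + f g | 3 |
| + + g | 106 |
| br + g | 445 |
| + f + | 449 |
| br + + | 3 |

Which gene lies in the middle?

The two most frequent reciprocal classes, + f + and br + g, are the parental types, so the F1 was + f + / br + g.
The two rarest classes, + f g and br + +, are the double crossovers. Comparing them with the parentals, only the g allele has switched, so g is the middle locus and the order is f – g – br.

g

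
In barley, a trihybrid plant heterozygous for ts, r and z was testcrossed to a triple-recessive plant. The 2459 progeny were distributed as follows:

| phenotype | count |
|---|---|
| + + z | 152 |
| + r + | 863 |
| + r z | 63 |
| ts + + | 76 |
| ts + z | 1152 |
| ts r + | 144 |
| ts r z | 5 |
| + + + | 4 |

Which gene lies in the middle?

The two most frequent reciprocal classes, + r + and ts + z, are the parental types, so the F1 was + r + / ts + z.
The two rarest classes, + + + and ts r z, are the double crossovers. Comparing them with the parentals, only the r allele has switched, so r is the middle locus and the order is ts – r – z.

r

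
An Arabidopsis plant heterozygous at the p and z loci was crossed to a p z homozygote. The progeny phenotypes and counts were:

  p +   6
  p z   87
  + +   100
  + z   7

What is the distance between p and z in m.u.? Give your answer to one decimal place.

The two most frequent classes, + + (100) and p z (87), are the parental types, so the F1 was + + / p z.
The recombinant classes are + z and p +: 7 + 6 = 13.
Recombination frequency = 13/200 = 0.0650 ≈ 6.5%, i.e. 6.5 m.u.

6.5 m.u.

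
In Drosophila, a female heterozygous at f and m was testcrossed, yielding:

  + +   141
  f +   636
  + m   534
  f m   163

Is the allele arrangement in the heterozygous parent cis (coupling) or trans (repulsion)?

trans

The two most frequent classes are + m (534) and f + (636); these are the parental (non-recombinant) types.
So the F1 carried + m on one chromosome and f + on the other — the recessive alleles are on opposite chromosomes (trans / repulsion).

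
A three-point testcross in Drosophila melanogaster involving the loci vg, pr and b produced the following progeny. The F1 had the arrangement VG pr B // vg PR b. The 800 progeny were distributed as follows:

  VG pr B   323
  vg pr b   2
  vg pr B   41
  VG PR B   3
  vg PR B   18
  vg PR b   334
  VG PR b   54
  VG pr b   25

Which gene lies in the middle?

The two rarest classes, VG PR B and vg pr b, are the double crossovers. Comparing them with the parentals, only the pr allele has switched, so pr is the middle locus and the order is vg – pr – b.

pr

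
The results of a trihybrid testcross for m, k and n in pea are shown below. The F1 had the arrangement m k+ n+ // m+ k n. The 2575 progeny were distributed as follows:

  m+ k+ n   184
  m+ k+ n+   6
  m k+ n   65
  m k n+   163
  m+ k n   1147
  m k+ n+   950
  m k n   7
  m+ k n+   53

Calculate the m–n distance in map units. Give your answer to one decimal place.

5.1 map units

The two rarest classes, m+ k+ n+ and m k n, are the double crossovers. Comparing them with the parentals, only the m allele has switched, so m is the middle locus and the order is n – m – k.
Crossovers in the n–m interval produce the single-crossover classes m k+ n and m+ k n+ (65 + 53 = 118) plus the double crossovers (13).
RF(n–m) = (118 + 13) / 2575 = 131/2575 = 0.0509 → 5.1 map units.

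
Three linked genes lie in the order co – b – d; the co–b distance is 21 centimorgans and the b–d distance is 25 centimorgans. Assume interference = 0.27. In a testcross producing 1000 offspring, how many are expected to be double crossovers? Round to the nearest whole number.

Map distances give recombination frequencies of 0.210 and 0.250 for the two intervals.
With interference 0.27 (so coincidence = 0.73), expected double-crossover frequency = 0.210 × 0.250 × 0.73 = 0.03832.
Expected number = 0.03832 × 1000 = 38.32 ≈ 38.

38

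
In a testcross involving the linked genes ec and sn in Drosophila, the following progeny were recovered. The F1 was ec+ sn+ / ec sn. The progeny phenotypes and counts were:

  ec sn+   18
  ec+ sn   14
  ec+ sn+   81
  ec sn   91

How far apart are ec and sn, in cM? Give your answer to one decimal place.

The recombinant classes are ec+ sn and ec sn+: 14 + 18 = 32.
Recombination frequency = 32/204 = 0.1569 ≈ 15.7%, i.e. 15.7 cM.

15.7 cM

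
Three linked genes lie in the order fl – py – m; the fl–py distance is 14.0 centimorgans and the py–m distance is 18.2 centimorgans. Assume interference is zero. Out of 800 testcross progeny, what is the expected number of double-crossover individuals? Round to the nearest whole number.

Map distances give recombination frequencies of 0.140 and 0.182 for the two intervals.
With no interference, expected double-crossover frequency = 0.140 × 0.182 = 0.02548.
Expected number = 0.02548 × 800 = 20.38 ≈ 20.

20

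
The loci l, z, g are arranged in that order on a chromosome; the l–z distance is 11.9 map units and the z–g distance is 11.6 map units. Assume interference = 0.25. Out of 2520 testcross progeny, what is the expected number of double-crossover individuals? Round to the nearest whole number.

Map distances give recombination frequencies of 0.119 and 0.116 for the two intervals.
With interference 0.25 (so coincidence = 0.75), expected double-crossover frequency = 0.119 × 0.116 × 0.75 = 0.01035.
Expected number = 0.01035 × 2520 = 26.09 ≈ 26.

26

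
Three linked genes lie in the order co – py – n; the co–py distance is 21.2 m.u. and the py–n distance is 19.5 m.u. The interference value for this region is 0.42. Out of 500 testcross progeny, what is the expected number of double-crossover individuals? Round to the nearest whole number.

12

Map distances give recombination frequencies of 0.212 and 0.195 for the two intervals.
With interference 0.42 (so coincidence = 0.58), expected double-crossover frequency = 0.212 × 0.195 × 0.58 = 0.02398.
Expected number = 0.02398 × 500 = 11.99 ≈ 12.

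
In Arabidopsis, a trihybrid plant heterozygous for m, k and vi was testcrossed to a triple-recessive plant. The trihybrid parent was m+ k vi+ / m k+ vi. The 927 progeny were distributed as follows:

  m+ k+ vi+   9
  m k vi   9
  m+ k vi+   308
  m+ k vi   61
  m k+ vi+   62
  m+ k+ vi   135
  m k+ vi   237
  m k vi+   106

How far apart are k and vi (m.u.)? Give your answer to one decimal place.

15.2 m.u.

The two rarest classes, m+ k+ vi+ and m k vi, are the double crossovers. Comparing them with the parentals, only the k allele has switched, so k is the middle locus and the order is vi – k – m.
Crossovers in the vi–k interval produce the single-crossover classes m+ k vi and m k+ vi+ (61 + 62 = 123) plus the double crossovers (18).
RF(vi–k) = (123 + 18) / 927 = 141/927 = 0.1521 → 15.2 m.u.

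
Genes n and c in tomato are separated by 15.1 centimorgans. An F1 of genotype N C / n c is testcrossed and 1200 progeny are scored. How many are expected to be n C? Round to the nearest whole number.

91

A map distance of 15.1 centimorgans corresponds to a recombination frequency of 0.151.
The F1 is N C / n c, so n C is a recombinant gamete class with expected frequency r/2 = 0.151/2 = 0.0755.
Expected number = 0.0755 × 1200 = 90.60 ≈ 91.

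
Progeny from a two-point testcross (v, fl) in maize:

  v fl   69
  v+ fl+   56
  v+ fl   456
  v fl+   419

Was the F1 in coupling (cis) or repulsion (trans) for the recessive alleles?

trans

The two most frequent classes are v+ fl (456) and v fl+ (419); these are the parental (non-recombinant) types.
So the F1 carried v+ fl on one chromosome and v fl+ on the other — the recessive alleles are on opposite chromosomes (trans / repulsion).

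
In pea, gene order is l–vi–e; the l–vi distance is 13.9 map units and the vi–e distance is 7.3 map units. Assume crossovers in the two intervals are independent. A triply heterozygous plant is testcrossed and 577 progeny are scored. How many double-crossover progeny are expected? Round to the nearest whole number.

Map distances give recombination frequencies of 0.139 and 0.073 for the two intervals.
With no interference, expected double-crossover frequency = 0.139 × 0.073 = 0.01015.
Expected number = 0.01015 × 577 = 5.85 ≈ 6.

6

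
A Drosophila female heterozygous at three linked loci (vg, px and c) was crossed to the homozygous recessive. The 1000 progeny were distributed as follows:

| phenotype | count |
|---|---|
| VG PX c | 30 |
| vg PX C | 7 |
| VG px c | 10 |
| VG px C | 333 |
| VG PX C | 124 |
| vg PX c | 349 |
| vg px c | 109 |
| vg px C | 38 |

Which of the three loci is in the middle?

The two most frequent reciprocal classes, VG px C and vg PX c, are the parental types, so the F1 was VG px C / vg PX c.
The two rarest classes, VG px c and vg PX C, are the double crossovers. Comparing them with the parentals, only the c allele has switched, so c is the middle locus and the order is vg – c – px.

c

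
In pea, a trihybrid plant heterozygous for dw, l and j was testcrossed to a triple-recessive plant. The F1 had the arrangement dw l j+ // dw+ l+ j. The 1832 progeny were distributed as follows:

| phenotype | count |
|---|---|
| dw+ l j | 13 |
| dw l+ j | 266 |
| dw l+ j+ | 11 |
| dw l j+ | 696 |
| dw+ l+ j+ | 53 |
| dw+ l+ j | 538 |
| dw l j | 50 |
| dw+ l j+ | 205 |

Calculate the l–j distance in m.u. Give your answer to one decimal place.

The two rarest classes, dw l+ j+ and dw+ l j, are the double crossovers. Comparing them with the parentals, only the l allele has switched, so l is the middle locus and the order is j – l – dw.
Crossovers in the j–l interval produce the single-crossover classes dw l j and dw+ l+ j+ (50 + 53 = 103) plus the double crossovers (24).
RF(j–l) = (103 + 24) / 1832 = 127/1832 = 0.0693 → 6.9 m.u.

6.9 m.u.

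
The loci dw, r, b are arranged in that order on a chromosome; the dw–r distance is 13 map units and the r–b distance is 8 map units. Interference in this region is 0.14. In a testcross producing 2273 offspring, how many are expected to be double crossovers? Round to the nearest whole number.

Map distances give recombination frequencies of 0.130 and 0.080 for the two intervals.
With interference 0.14 (so coincidence = 0.86), expected double-crossover frequency = 0.130 × 0.080 × 0.86 = 0.00894.
Expected number = 0.00894 × 2273 = 20.33 ≈ 20.

20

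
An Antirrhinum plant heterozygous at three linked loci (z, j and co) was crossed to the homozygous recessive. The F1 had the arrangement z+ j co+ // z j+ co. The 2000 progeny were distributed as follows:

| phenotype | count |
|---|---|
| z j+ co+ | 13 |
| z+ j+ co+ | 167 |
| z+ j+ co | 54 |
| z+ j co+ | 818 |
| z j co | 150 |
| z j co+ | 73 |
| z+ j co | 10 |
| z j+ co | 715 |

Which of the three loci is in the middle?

co

The two rarest classes, z+ j co and z j+ co+, are the double crossovers. Comparing them with the parentals, only the co allele has switched, so co is the middle locus and the order is z – co – j.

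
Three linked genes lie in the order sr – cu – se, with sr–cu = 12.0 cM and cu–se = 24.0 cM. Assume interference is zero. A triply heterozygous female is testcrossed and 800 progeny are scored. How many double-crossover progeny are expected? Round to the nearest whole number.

23

Map distances give recombination frequencies of 0.120 and 0.240 for the two intervals.
With no interference, expected double-crossover frequency = 0.120 × 0.240 = 0.02880.
Expected number = 0.02880 × 800 = 23.04 ≈ 23.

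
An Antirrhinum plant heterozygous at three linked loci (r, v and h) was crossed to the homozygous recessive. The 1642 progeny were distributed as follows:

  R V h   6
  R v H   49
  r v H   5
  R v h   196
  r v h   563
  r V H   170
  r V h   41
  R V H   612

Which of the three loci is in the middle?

The two most frequent reciprocal classes, r v h and R V H, are the parental types, so the F1 was r v h / R V H.
The two rarest classes, r v H and R V h, are the double crossovers. Comparing them with the parentals, only the h allele has switched, so h is the middle locus and the order is r – h – v.

h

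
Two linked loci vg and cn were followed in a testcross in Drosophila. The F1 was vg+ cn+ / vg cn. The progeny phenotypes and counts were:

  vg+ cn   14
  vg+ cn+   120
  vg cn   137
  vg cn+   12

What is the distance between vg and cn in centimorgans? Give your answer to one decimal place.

The recombinant classes are vg+ cn and vg cn+: 14 + 12 = 26.
Recombination frequency = 26/283 = 0.0919 ≈ 9.2%, i.e. 9.2 centimorgans.

9.2 centimorgans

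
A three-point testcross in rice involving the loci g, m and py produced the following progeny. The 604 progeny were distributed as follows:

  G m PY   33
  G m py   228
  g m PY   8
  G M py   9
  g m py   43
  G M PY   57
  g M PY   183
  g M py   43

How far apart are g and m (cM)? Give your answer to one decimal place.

19.4 cM

The two most frequent reciprocal classes, g M PY and G m py, are the parental types, so the F1 was g M PY / G m py.
The two rarest classes, g m PY and G M py, are the double crossovers. Comparing them with the parentals, only the m allele has switched, so m is the middle locus and the order is py – m – g.
Crossovers in the m–g interval produce the single-crossover classes G M PY and g m py (57 + 43 = 100) plus the double crossovers (17).
RF(m–g) = (100 + 17) / 604 = 117/604 = 0.1937 → 19.4 cM.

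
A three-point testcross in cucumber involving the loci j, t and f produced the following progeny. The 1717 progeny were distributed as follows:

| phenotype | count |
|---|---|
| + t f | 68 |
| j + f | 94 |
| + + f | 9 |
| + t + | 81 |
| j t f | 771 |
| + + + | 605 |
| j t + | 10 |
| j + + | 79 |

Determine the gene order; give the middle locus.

The two most frequent reciprocal classes, + + + and j t f, are the parental types, so the F1 was + + + / j t f.
The two rarest classes, + + f and j t +, are the double crossovers. Comparing them with the parentals, only the f allele has switched, so f is the middle locus and the order is j – f – t.

f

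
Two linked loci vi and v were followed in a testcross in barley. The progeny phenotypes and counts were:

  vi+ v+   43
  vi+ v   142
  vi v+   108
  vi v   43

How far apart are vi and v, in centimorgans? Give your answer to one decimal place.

25.6 centimorgans

The two most frequent classes, vi+ v (142) and vi v+ (108), are the parental types, so the F1 was vi+ v / vi v+.
The recombinant classes are vi+ v+ and vi v: 43 + 43 = 86.
Recombination frequency = 86/336 = 0.2560 ≈ 25.6%, i.e. 25.6 centimorgans.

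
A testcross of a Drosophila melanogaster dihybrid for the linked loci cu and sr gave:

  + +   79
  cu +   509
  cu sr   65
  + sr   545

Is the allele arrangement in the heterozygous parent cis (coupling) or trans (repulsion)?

The two most frequent classes are + sr (545) and cu + (509); these are the parental (non-recombinant) types.
So the F1 carried + sr on one chromosome and cu + on the other — the recessive alleles are on opposite chromosomes (trans / repulsion).

trans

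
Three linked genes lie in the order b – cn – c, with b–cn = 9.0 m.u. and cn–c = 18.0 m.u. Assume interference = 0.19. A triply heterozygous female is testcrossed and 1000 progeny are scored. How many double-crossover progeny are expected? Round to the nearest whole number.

13

Map distances give recombination frequencies of 0.090 and 0.180 for the two intervals.
With interference 0.19 (so coincidence = 0.81), expected double-crossover frequency = 0.090 × 0.180 × 0.81 = 0.01312.
Expected number = 0.01312 × 1000 = 13.12 ≈ 13.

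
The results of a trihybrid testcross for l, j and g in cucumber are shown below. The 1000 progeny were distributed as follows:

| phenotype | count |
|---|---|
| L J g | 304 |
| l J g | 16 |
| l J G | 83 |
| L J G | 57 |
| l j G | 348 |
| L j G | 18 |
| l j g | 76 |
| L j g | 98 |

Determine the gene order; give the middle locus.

l

The two most frequent reciprocal classes, L J g and l j G, are the parental types, so the F1 was L J g / l j G.
The two rarest classes, l J g and L j G, are the double crossovers. Comparing them with the parentals, only the l allele has switched, so l is the middle locus and the order is j – l – g.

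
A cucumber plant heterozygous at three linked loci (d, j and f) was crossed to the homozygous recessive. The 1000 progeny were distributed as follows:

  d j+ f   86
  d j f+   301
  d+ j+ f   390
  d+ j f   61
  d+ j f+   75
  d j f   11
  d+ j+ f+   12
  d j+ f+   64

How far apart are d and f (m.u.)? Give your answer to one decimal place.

18.4 m.u.

The two most frequent reciprocal classes, d+ j+ f and d j f+, are the parental types, so the F1 was d+ j+ f / d j f+.
The two rarest classes, d+ j+ f+ and d j f, are the double crossovers. Comparing them with the parentals, only the f allele has switched, so f is the middle locus and the order is d – f – j.
Crossovers in the d–f interval produce the single-crossover classes d j+ f and d+ j f+ (86 + 75 = 161) plus the double crossovers (23).
RF(d–f) = (161 + 23) / 1000 = 184/1000 = 0.1840 → 18.4 m.u.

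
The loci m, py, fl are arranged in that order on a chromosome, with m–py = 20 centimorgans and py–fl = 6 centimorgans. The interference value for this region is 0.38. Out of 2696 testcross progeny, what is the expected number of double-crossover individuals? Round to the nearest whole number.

Map distances give recombination frequencies of 0.200 and 0.060 for the two intervals.
With interference 0.38 (so coincidence = 0.62), expected double-crossover frequency = 0.200 × 0.060 × 0.62 = 0.00744.
Expected number = 0.00744 × 2696 = 20.06 ≈ 20.

20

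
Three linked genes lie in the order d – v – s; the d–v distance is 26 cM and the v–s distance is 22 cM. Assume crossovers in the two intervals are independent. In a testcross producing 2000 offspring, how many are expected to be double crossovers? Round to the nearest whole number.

Map distances give recombination frequencies of 0.260 and 0.220 for the two intervals.
With no interference, expected double-crossover frequency = 0.260 × 0.220 = 0.05720.
Expected number = 0.05720 × 2000 = 114.40 ≈ 114.

114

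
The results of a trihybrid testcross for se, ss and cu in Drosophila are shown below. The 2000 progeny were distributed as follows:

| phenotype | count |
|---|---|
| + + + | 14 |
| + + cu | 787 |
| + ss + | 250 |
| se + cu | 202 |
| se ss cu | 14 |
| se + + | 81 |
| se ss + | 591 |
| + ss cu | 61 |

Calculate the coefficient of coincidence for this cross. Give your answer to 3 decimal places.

0.686

The two most frequent reciprocal classes, + + cu and se ss +, are the parental types, so the F1 was + + cu / se ss +.
The two rarest classes, + + + and se ss cu, are the double crossovers. Comparing them with the parentals, only the cu allele has switched, so cu is the middle locus and the order is ss – cu – se.
ss–cu: (142 + 28)/2000 = 0.0850; cu–se: (452 + 28)/2000 = 0.2400.
Expected DCO frequency = 0.0850 × 0.2400 ≈ 0.02040; observed = 28/2000 ≈ 0.01400.
Coefficient of coincidence = 0.01400/0.02040 ≈ 0.686.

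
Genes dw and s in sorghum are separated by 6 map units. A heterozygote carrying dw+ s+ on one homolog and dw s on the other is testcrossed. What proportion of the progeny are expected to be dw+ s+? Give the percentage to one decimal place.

A map distance of 6 map units corresponds to a recombination frequency of 0.060.
The F1 is dw+ s+ / dw s, so dw+ s+ is a parental gamete class with expected frequency (1 − r)/2 = 0.940/2 = 0.4700.
That is 0.4700 = 47.0% of the progeny.

47.0%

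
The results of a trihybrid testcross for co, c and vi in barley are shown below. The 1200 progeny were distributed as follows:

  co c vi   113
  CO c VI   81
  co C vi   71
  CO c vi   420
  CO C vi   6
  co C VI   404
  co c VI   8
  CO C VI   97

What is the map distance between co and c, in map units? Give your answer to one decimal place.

The two most frequent reciprocal classes, CO c vi and co C VI, are the parental types, so the F1 was CO c vi / co C VI.
The two rarest classes, CO C vi and co c VI, are the double crossovers. Comparing them with the parentals, only the c allele has switched, so c is the middle locus and the order is vi – c – co.
Crossovers in the c–co interval produce the single-crossover classes co c vi and CO C VI (113 + 97 = 210) plus the double crossovers (14).
RF(c–co) = (210 + 14) / 1200 = 224/1200 = 0.1867 → 18.7 map units.

18.7 map units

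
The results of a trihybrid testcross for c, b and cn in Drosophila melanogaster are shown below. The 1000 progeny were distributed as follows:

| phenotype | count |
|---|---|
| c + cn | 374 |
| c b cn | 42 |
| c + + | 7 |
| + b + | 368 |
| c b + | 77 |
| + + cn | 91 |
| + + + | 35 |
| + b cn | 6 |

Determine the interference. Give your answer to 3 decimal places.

The two most frequent reciprocal classes, c + cn and + b +, are the parental types, so the F1 was c + cn / + b +.
The two rarest classes, c + + and + b cn, are the double crossovers. Comparing them with the parentals, only the cn allele has switched, so cn is the middle locus and the order is c – cn – b.
c–cn: (168 + 13)/1000 = 0.1810; cn–b: (77 + 13)/1000 = 0.0900.
Expected DCO frequency = 0.1810 × 0.0900 ≈ 0.01629; observed = 13/1000 ≈ 0.01300.
Coefficient of coincidence = 0.01300/0.01629 ≈ 0.798; interference = 1 − 0.798 = 0.202.

0.202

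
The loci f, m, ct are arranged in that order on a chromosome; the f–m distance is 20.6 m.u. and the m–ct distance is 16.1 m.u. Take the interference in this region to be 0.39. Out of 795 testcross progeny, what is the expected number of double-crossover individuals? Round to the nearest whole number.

Map distances give recombination frequencies of 0.206 and 0.161 for the two intervals.
With interference 0.39 (so coincidence = 0.61), expected double-crossover frequency = 0.206 × 0.161 × 0.61 = 0.02023.
Expected number = 0.02023 × 795 = 16.08 ≈ 16.

16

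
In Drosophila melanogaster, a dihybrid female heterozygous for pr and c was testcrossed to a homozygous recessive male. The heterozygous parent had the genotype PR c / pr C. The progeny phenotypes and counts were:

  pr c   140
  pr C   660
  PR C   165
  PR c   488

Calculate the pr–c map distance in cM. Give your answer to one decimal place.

21.0 cM

The recombinant classes are PR C and pr c: 165 + 140 = 305.
Recombination frequency = 305/1453 = 0.2099 ≈ 21.0%, i.e. 21.0 cM.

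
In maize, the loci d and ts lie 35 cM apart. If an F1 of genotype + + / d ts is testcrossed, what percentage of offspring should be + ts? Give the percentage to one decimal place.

A map distance of 35 cM corresponds to a recombination frequency of 0.350.
The F1 is + + / d ts, so + ts is a recombinant gamete class with expected frequency r/2 = 0.350/2 = 0.1750.
That is 0.1750 = 17.5% of the progeny.

17.5%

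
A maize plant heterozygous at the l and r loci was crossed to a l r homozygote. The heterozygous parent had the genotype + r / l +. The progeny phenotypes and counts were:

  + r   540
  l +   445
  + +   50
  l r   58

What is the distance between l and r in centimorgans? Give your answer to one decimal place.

9.9 centimorgans

The recombinant classes are + + and l r: 50 + 58 = 108.
Recombination frequency = 108/1093 = 0.0988 ≈ 9.9%, i.e. 9.9 centimorgans.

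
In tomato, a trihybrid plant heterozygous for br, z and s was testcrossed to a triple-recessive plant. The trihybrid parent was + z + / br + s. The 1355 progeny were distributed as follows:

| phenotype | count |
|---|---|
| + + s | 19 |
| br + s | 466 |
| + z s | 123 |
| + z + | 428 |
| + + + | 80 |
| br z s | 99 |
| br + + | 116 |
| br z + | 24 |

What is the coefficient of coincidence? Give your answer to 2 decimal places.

0.93

The two rarest classes, br z + and + + s, are the double crossovers. Comparing them with the parentals, only the br allele has switched, so br is the middle locus and the order is s – br – z.
s–br: (239 + 43)/1355 = 0.2081; br–z: (179 + 43)/1355 = 0.1638.
Expected DCO frequency = 0.2081 × 0.1638 ≈ 0.03409; observed = 43/1355 ≈ 0.03173.
Coefficient of coincidence = 0.03173/0.03409 ≈ 0.93.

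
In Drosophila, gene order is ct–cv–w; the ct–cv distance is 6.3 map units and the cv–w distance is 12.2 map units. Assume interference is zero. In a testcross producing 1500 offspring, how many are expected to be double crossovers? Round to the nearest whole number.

12

Map distances give recombination frequencies of 0.063 and 0.122 for the two intervals.
With no interference, expected double-crossover frequency = 0.063 × 0.122 = 0.00769.
Expected number = 0.00769 × 1500 = 11.53 ≈ 12.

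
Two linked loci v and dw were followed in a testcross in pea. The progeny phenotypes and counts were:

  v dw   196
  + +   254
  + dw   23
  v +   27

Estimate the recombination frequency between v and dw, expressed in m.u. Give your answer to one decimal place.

The two most frequent classes, + + (254) and v dw (196), are the parental types, so the F1 was + + / v dw.
The recombinant classes are + dw and v +: 23 + 27 = 50.
Recombination frequency = 50/500 = 0.1000 ≈ 10.0%, i.e. 10.0 m.u.

10.0 m.u.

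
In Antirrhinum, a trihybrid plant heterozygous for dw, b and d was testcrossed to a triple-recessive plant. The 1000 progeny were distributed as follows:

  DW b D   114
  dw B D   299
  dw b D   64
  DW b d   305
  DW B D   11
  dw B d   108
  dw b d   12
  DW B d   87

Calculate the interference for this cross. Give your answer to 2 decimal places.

0.46

The two most frequent reciprocal classes, DW b d and dw B D, are the parental types, so the F1 was DW b d / dw B D.
The two rarest classes, dw b d and DW B D, are the double crossovers. Comparing them with the parentals, only the dw allele has switched, so dw is the middle locus and the order is b – dw – d.
b–dw: (151 + 23)/1000 = 0.1740; dw–d: (222 + 23)/1000 = 0.2450.
Expected DCO frequency = 0.1740 × 0.2450 ≈ 0.04263; observed = 23/1000 ≈ 0.02300.
Coefficient of coincidence = 0.02300/0.04263 ≈ 0.54; interference = 1 − 0.54 = 0.46.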